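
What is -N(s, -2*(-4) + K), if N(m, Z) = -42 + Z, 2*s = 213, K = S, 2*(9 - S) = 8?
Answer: 29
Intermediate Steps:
S = 5 (S = 9 - ½*8 = 9 - 4 = 5)
K = 5
s = 213/2 (s = (½)*213 = 213/2 ≈ 106.50)
-N(s, -2*(-4) + K) = -(-42 + (-2*(-4) + 5)) = -(-42 + (8 + 5)) = -(-42 + 13) = -1*(-29) = 29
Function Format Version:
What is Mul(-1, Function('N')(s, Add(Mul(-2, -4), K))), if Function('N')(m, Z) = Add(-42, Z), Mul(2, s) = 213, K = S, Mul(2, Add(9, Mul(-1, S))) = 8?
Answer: 29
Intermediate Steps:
S = 5 (S = Add(9, Mul(Rational(-1, 2), 8)) = Add(9, -4) = 5)
K = 5
s = Rational(213, 2) (s = Mul(Rational(1, 2), 213) = Rational(213, 2) ≈ 106.50)
Mul(-1, Function('N')(s, Add(Mul(-2, -4), K))) = Mul(-1, Add(-42, Add(Mul(-2, -4), 5))) = Mul(-1, Add(-42, Add(8, 5))) = Mul(-1, Add(-42, 13)) = Mul(-1, -29) = 29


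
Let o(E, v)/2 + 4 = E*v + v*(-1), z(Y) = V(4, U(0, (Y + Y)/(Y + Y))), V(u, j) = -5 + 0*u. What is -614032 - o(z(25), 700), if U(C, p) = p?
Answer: -605624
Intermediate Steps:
V(u, j) = -5 (V(u, j) = -5 + 0 = -5)
z(Y) = -5
o(E, v) = -8 - 2*v + 2*E*v (o(E, v) = -8 + 2*(E*v + v*(-1)) = -8 + 2*(E*v - v) = -8 + 2*(-v + E*v) = -8 + (-2*v + 2*E*v) = -8 - 2*v + 2*E*v)
-614032 - o(z(25), 700) = -614032 - (-8 - 2*700 + 2*(-5)*700) = -614032 - (-8 - 1400 - 7000) = -614032 - 1*(-8408) = -614032 + 8408 = -605624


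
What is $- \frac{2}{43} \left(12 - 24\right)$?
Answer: $\frac{24}{43} \approx 0.55814$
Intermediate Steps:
$- \frac{2}{43} \left(12 - 24\right) = \left(-2\right) \frac{1}{43} \left(-12\right) = \left(- \frac{2}{43}\right) \left(-12\right) = \frac{24}{43}$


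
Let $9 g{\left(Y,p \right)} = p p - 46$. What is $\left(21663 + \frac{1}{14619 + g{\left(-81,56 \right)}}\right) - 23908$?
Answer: $- \frac{100771312}{44887} \approx -2245.0$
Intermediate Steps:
$g{\left(Y,p \right)} = - \frac{46}{9} + \frac{p^{2}}{9}$ ($g{\left(Y,p \right)} = \frac{p p - 46}{9} = \frac{p^{2} - 46}{9} = \frac{-46 + p^{2}}{9} = - \frac{46}{9} + \frac{p^{2}}{9}$)
$\left(21663 + \frac{1}{14619 + g{\left(-81,56 \right)}}\right) - 23908 = \left(21663 + \frac{1}{14619 - \left(\frac{46}{9} - \frac{56^{2}}{9}\right)}\right) - 23908 = \left(21663 + \frac{1}{14619 + \left(- \frac{46}{9} + \frac{1}{9} \cdot 3136\right)}\right) - 23908 = \left(21663 + \frac{1}{14619 + \left(- \frac{46}{9} + \frac{3136}{9}\right)}\right) - 23908 = \left(21663 + \frac{1}{14619 + \frac{1030}{3}}\right) - 23908 = \left(21663 + \frac{1}{\frac{44887}{3}}\right) - 23908 = \left(21663 + \frac{3}{44887}\right) - 23908 = \frac{972387084}{44887} - 23908 = - \frac{100771312}{44887}$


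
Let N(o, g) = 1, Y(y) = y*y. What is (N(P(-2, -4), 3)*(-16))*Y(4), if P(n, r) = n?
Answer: -256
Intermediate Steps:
Y(y) = y²
(N(P(-2, -4), 3)*(-16))*Y(4) = (1*(-16))*4² = -16*16 = -256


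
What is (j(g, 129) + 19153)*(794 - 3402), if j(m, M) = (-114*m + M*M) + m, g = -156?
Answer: -139324576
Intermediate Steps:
j(m, M) = M**2 - 113*m (j(m, M) = (-114*m + M**2) + m = (M**2 - 114*m) + m = M**2 - 113*m)
(j(g, 129) + 19153)*(794 - 3402) = ((129**2 - 113*(-156)) + 19153)*(794 - 3402) = ((16641 + 17628) + 19153)*(-2608) = (34269 + 19153)*(-2608) = 53422*(-2608) = -139324576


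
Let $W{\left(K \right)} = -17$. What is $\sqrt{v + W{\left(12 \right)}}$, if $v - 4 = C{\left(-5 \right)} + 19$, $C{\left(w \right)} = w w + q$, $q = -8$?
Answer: $\sqrt{23} \approx 4.7958$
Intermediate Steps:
$C{\left(w \right)} = -8 + w^{2}$ ($C{\left(w \right)} = w w - 8 = w^{2} - 8 = -8 + w^{2}$)
$v = 40$ ($v = 4 + \left(\left(-8 + \left(-5\right)^{2}\right) + 19\right) = 4 + \left(\left(-8 + 25\right) + 19\right) = 4 + \left(17 + 19\right) = 4 + 36 = 40$)
$\sqrt{v + W{\left(12 \right)}} = \sqrt{40 - 17} = \sqrt{23}$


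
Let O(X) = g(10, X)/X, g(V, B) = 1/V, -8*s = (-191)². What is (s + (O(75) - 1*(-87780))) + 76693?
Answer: 479738629/3000 ≈ 1.5991e+5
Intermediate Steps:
s = -36481/8 (s = -⅛*(-191)² = -⅛*36481 = -36481/8 ≈ -4560.1)
O(X) = 1/(10*X)
(s + (O(75) - 1*(-87780))) + 76693 = (-36481/8 + ((⅒)/75 - 1*(-87780))) + 76693 = (-36481/8 + ((⅒)*(1/75) + 87780)) + 76693 = (-36481/8 + (1/750 + 87780)) + 76693 = (-36481/8 + 65835001/750) + 76693 = 249659629/3000 + 76693 = 479738629/3000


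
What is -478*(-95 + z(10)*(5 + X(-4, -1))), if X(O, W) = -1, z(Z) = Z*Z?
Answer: -145790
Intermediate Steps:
z(Z) = Z²
-478*(-95 + z(10)*(5 + X(-4, -1))) = -478*(-95 + 10²*(5 - 1)) = -478*(-95 + 100*4) = -478*(-95 + 400) = -478*305 = -145790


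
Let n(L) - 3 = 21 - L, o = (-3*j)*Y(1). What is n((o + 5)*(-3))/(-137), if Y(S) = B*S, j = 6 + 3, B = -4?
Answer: -363/137 ≈ -2.6496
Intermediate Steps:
j = 9
Y(S) = -4*S
o = 108 (o = (-3*9)*(-4*1) = -27*(-4) = 108)
n(L) = 24 - L (n(L) = 3 + (21 - L) = 24 - L)
n((o + 5)*(-3))/(-137) = (24 - (108 + 5)*(-3))/(-137) = (24 - 113*(-3))*(-1/137) = (24 - 1*(-339))*(-1/137) = (24 + 339)*(-1/137) = 363*(-1/137) = -363/137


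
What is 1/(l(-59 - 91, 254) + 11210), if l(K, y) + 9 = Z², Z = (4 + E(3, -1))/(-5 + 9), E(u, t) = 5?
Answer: 16/179297 ≈ 8.9237e-5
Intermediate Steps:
Z = 9/4 (Z = (4 + 5)/(-5 + 9) = 9/4 ≈ 2.2500)
l(K, y) = -63/16 (l(K, y) = -9 + (9/4)² = -9 + 81/16 = -63/16)
1/(l(-59 - 91, 254) + 11210) = 1/(-63/16 + 11210) = 1/(179297/16) = 16/179297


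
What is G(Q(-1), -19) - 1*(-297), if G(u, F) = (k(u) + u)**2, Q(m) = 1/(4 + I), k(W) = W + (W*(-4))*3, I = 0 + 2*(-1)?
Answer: 322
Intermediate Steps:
I = -2 (I = 0 - 2 = -2)
k(W) = -11*W (k(W) = W - 4*W*3 = W - 12*W = -11*W)
Q(m) = 1/2 (Q(m) = 1/(4 - 2) = 1/2)
G(u, F) = 100*u**2 (G(u, F) = (-11*u + u)**2 = (-10*u)**2 = 100*u**2)
G(Q(-1), -19) - 1*(-297) = 100*(1/2)**2 - 1*(-297) = 100*(1/4) + 297 = 25 + 297 = 322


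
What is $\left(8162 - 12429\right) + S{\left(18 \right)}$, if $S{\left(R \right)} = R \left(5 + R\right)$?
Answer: $-3853$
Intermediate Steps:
$\left(8162 - 12429\right) + S{\left(18 \right)} = \left(8162 - 12429\right) + 18 \left(5 + 18\right) = -4267 + 18 \cdot 23 = -4267 + 414 = -3853$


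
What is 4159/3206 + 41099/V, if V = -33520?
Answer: 3823143/53732560 ≈ 0.071151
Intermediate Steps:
4159/3206 + 41099/V = 4159/3206 + 41099/(-33520) = 4159*(1/3206) + 41099*(-1/33520) = 4159/3206 - 41099/33520 = 3823143/53732560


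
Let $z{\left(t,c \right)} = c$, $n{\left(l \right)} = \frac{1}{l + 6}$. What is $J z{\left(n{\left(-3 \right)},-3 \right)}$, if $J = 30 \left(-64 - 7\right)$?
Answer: $6390$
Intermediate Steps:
$n{\left(l \right)} = \frac{1}{6 + l}$
$J = -2130$ ($J = 30 \left(-71\right) = -2130$)
$J z{\left(n{\left(-3 \right)},-3 \right)} = \left(-2130\right) \left(-3\right) = 6390$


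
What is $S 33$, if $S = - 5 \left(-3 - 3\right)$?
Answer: $990$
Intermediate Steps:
$S = 30$ ($S = \left(-5\right) \left(-6\right) = 30$)
$S 33 = 30 \cdot 33 = 990$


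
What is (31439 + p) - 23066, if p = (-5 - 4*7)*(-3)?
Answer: 8472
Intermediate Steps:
p = 99 (p = (-5 - 28)*(-3) = -33*(-3) = 99)
(31439 + p) - 23066 = (31439 + 99) - 23066 = 31538 - 23066 = 8472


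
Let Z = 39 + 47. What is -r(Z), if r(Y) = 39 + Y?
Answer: -125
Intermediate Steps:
Z = 86
-r(Z) = -(39 + 86) = -1*125 = -125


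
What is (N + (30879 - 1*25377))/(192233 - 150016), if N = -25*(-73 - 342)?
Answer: 15877/42217 ≈ 0.37608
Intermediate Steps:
N = 10375 (N = -25*(-415) = -1*(-10375) = 10375)
(N + (30879 - 1*25377))/(192233 - 150016) = (10375 + (30879 - 1*25377))/(192233 - 150016) = (10375 + (30879 - 25377))/42217 = (10375 + 5502)*(1/42217) = 15877*(1/42217) = 15877/42217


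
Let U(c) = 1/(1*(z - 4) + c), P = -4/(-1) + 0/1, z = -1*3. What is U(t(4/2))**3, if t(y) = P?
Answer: -1/27 ≈ -0.037037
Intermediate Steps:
z = -3
P = 4 (P = -4*(-1) + 0*1 = 4 + 0 = 4)
t(y) = 4
U(c) = 1/(-7 + c) (U(c) = 1/(1*(-3 - 4) + c) = 1/(1*(-7) + c) = 1/(-7 + c))
U(t(4/2))**3 = (1/(-7 + 4))**3 = (1/(-3))**3 = (-1/3)**3 = -1/27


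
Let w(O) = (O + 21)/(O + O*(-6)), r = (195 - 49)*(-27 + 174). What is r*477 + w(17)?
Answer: 870176752/85 ≈ 1.0237e+7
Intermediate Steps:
r = 21462 (r = 146*147 = 21462)
w(O) = -(21 + O)/(5*O) (w(O) = (21 + O)/(O - 6*O) = (21 + O)/((-5*O)) = (21 + O)*(-1/(5*O)) = -(21 + O)/(5*O))
r*477 + w(17) = 21462*477 + (⅕)*(-21 - 1*17)/17 = 10237374 + (⅕)*(1/17)*(-21 - 17) = 10237374 + (⅕)*(1/17)*(-38) = 10237374 - 38/85 = 870176752/85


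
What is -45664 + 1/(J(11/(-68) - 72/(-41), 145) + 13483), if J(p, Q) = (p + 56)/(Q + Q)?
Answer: -17165626224248/375911577 ≈ -45664.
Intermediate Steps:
J(p, Q) = (56 + p)/(2*Q) (J(p, Q) = (56 + p)/((2*Q)) = (56 + p)*(1/(2*Q)) = (56 + p)/(2*Q))
-45664 + 1/(J(11/(-68) - 72/(-41), 145) + 13483) = -45664 + 1/((1/2)*(56 + (11/(-68) - 72/(-41)))/145 + 13483) = -45664 + 1/((1/2)*(1/145)*(56 + (11*(-1/68) - 72*(-1/41))) + 13483) = -45664 + 1/((1/2)*(1/145)*(56 + (-11/68 + 72/41)) + 13483) = -45664 + 1/((1/2)*(1/145)*(56 + 4445/2788) + 13483) = -45664 + 1/((1/2)*(1/145)*(160573/2788) + 13483) = -45664 + 1/(5537/27880 + 13483) = -45664 + 1/(375911577/27880) = -45664 + 27880/375911577 = -17165626224248/375911577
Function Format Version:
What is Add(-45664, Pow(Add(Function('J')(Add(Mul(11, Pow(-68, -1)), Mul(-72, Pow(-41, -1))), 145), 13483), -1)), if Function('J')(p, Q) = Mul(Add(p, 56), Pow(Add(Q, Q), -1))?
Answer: Rational(-17165626224248, 375911577) ≈ -45664.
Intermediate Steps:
Function('J')(p, Q) = Mul(Rational(1, 2), Pow(Q, -1), Add(56, p)) (Function('J')(p, Q) = Mul(Add(56, p), Pow(Mul(2, Q), -1)) = Mul(Add(56, p), Mul(Rational(1, 2), Pow(Q, -1))) = Mul(Rational(1, 2), Pow(Q, -1), Add(56, p)))
Add(-45664, Pow(Add(Function('J')(Add(Mul(11, Pow(-68, -1)), Mul(-72, Pow(-41, -1))), 145), 13483), -1)) = Add(-45664, Pow(Add(Mul(Rational(1, 2), Pow(145, -1), Add(56, Add(Mul(11, Pow(-68, -1)), Mul(-72, Pow(-41, -1))))), 13483), -1)) = Add(-45664, Pow(Add(Mul(Rational(1, 2), Rational(1, 145), Add(56, Add(Mul(11, Rational(-1, 68)), Mul(-72, Rational(-1, 41))))), 13483), -1)) = Add(-45664, Pow(Add(Mul(Rational(1, 2), Rational(1, 145), Add(56, Add(Rational(-11, 68), Rational(72, 41)))), 13483), -1)) = Add(-45664, Pow(Add(Mul(Rational(1, 2), Rational(1, 145), Add(56, Rational(4445, 2788))), 13483), -1)) = Add(-45664, Pow(Add(Mul(Rational(1, 2), Rational(1, 145), Rational(160573, 2788)), 13483), -1)) = Add(-45664, Pow(Add(Rational(5537, 27880), 13483), -1)) = Add(-45664, Pow(Rational(375911577, 27880), -1)) = Add(-45664, Rational(27880, 375911577)) = Rational(-17165626224248, 375911577)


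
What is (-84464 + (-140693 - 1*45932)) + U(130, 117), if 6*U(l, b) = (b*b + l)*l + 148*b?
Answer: 93626/3 ≈ 31209.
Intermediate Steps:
U(l, b) = 74*b/3 + l*(l + b²)/6 (U(l, b) = ((b*b + l)*l + 148*b)/6 = ((b² + l)*l + 148*b)/6 = ((l + b²)*l + 148*b)/6 = (l*(l + b²) + 148*b)/6 = (148*b + l*(l + b²))/6 = 74*b/3 + l*(l + b²)/6)
(-84464 + (-140693 - 1*45932)) + U(130, 117) = (-84464 + (-140693 - 1*45932)) + ((⅙)*130² + (74/3)*117 + (⅙)*130*117²) = (-84464 + (-140693 - 45932)) + ((⅙)*16900 + 2886 + (⅙)*130*13689) = (-84464 - 186625) + (8450/3 + 2886 + 296595) = -271089 + 906893/3 = 93626/3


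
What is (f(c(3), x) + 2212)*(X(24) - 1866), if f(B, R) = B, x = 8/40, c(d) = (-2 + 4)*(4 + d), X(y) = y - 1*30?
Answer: -4167072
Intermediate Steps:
X(y) = -30 + y (X(y) = y - 30 = -30 + y)
c(d) = 8 + 2*d (c(d) = 2*(4 + d) = 8 + 2*d)
x = ⅕ (x = 8*(1/40) = ⅕ ≈ 0.20000)
(f(c(3), x) + 2212)*(X(24) - 1866) = ((8 + 2*3) + 2212)*((-30 + 24) - 1866) = ((8 + 6) + 2212)*(-6 - 1866) = (14 + 2212)*(-1872) = 2226*(-1872) = -4167072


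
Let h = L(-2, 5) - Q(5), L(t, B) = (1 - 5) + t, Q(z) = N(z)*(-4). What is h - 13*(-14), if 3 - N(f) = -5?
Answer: 208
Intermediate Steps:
N(f) = 8 (N(f) = 3 - 1*(-5) = 3 + 5 = 8)
Q(z) = -32 (Q(z) = 8*(-4) = -32)
L(t, B) = -4 + t
h = 26 (h = (-4 - 2) - 1*(-32) = -6 + 32 = 26)
h - 13*(-14) = 26 - 13*(-14) = 26 + 182 = 208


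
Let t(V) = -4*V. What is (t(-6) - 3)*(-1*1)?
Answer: -21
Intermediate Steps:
(t(-6) - 3)*(-1*1) = (-4*(-6) - 3)*(-1*1) = (24 - 3)*(-1) = 21*(-1) = -21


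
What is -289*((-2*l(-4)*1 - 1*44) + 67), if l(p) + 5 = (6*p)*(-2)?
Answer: 18207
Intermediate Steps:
l(p) = -5 - 12*p (l(p) = -5 + (6*p)*(-2) = -5 - 12*p)
-289*((-2*l(-4)*1 - 1*44) + 67) = -289*((-2*(-5 - 12*(-4))*1 - 1*44) + 67) = -289*((-2*(-5 + 48)*1 - 44) + 67) = -289*((-2*43*1 - 44) + 67) = -289*((-86*1 - 44) + 67) = -289*((-86 - 44) + 67) = -289*(-130 + 67) = -289*(-63) = 18207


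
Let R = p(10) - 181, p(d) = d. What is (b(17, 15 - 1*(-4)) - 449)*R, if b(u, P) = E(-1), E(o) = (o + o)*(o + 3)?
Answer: 77463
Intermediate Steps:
E(o) = 2*o*(3 + o) (E(o) = (2*o)*(3 + o) = 2*o*(3 + o))
b(u, P) = -4 (b(u, P) = 2*(-1)*(3 - 1) = 2*(-1)*2 = -4)
R = -171 (R = 10 - 181 = -171)
(b(17, 15 - 1*(-4)) - 449)*R = (-4 - 449)*(-171) = -453*(-171) = 77463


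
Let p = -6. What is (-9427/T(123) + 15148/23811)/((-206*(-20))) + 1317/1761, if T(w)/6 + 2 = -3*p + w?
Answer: 795402177657/1067250800368 ≈ 0.74528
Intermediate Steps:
T(w) = 96 + 6*w (T(w) = -12 + 6*(-3*(-6) + w) = -12 + 6*(18 + w) = -12 + (108 + 6*w) = 96 + 6*w)
(-9427/T(123) + 15148/23811)/((-206*(-20))) + 1317/1761 = (-9427/(96 + 6*123) + 15148/23811)/((-206*(-20))) + 1317/1761 = (-9427/(96 + 738) + 15148*(1/23811))/4120 + 1317*(1/1761) = (-9427/834 + 15148/23811)*(1/4120) + 439/587 = -23536985/2206486*1/4120 + 439/587 = -4707397/1818144464 + 439/587 = 795402177657/1067250800368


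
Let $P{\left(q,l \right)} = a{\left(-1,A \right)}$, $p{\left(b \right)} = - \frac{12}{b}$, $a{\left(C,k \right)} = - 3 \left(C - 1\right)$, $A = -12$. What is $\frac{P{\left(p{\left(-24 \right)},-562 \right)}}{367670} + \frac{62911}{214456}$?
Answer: $\frac{11565887053}{39424518760} \approx 0.29337$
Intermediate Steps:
$a{\left(C,k \right)} = 3 - 3 C$ ($a{\left(C,k \right)} = - 3 \left(-1 + C\right) = 3 - 3 C$)
$P{\left(q,l \right)} = 6$ ($P{\left(q,l \right)} = 3 - -3 = 3 + 3 = 6$)
$\frac{P{\left(p{\left(-24 \right)},-562 \right)}}{367670} + \frac{62911}{214456} = \frac{6}{367670} + \frac{62911}{214456} = 6 \cdot \frac{1}{367670} + 62911 \cdot \frac{1}{214456} = \frac{3}{183835} + \frac{62911}{214456} = \frac{11565887053}{39424518760}$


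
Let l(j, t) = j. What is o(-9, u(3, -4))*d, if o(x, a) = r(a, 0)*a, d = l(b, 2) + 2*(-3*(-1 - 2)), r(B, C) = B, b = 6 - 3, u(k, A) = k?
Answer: 189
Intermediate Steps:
b = 3
d = 21 (d = 3 + 2*(-3*(-1 - 2)) = 3 + 2*(-3*(-3)) = 3 + 2*9 = 3 + 18 = 21)
o(x, a) = a**2 (o(x, a) = a*a = a**2)
o(-9, u(3, -4))*d = 3**2*21 = 9*21 = 189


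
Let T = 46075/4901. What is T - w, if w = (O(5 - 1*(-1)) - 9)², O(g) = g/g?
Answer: -267589/4901 ≈ -54.599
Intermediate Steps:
O(g) = 1
T = 46075/4901 (T = 46075*(1/4901) = 46075/4901 ≈ 9.4011)
w = 64 (w = (1 - 9)² = (-8)² = 64)
T - w = 46075/4901 - 1*64 = 46075/4901 - 64 = -267589/4901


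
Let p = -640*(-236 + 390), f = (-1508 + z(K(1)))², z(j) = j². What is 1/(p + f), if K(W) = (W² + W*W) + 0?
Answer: 1/2163456 ≈ 4.6222e-7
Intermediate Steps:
K(W) = 2*W² (K(W) = (W² + W²) + 0 = 2*W² + 0 = 2*W²)
f = 2262016 (f = (-1508 + (2*1²)²)² = (-1508 + (2*1)²)² = (-1508 + 2²)² = (-1508 + 4)² = (-1504)² = 2262016)
p = -98560 (p = -640*154 = -98560)
1/(p + f) = 1/(-98560 + 2262016) = 1/2163456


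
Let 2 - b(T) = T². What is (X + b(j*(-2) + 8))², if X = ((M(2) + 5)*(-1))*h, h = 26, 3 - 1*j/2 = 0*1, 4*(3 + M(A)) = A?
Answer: 6241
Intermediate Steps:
M(A) = -3 + A/4
j = 6 (j = 6 - 0 = 6 - 2*0 = 6 + 0 = 6)
X = -65 (X = (((-3 + (¼)*2) + 5)*(-1))*26 = (((-3 + ½) + 5)*(-1))*26 = ((-5/2 + 5)*(-1))*26 = ((5/2)*(-1))*26 = -5/2*26 = -65)
b(T) = 2 - T²
(X + b(j*(-2) + 8))² = (-65 + (2 - (6*(-2) + 8)²))² = (-65 + (2 - (-12 + 8)²))² = (-65 + (2 - 1*(-4)²))² = (-65 + (2 - 1*16))² = (-65 + (2 - 16))² = (-65 - 14)² = (-79)² = 6241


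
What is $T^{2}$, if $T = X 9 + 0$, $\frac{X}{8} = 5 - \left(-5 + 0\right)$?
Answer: $518400$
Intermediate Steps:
$X = 80$ ($X = 8 \left(5 - \left(-5 + 0\right)\right) = 8 \left(5 - -5\right) = 8 \left(5 + 5\right) = 8 \cdot 10 = 80$)
$T = 720$ ($T = 80 \cdot 9 + 0 = 720 + 0 = 720$)
$T^{2} = 720^{2} = 518400$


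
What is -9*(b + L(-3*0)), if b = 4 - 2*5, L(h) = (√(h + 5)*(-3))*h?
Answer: 54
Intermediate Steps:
L(h) = -3*h*√(5 + h) (L(h) = (√(5 + h)*(-3))*h = (-3*√(5 + h))*h = -3*h*√(5 + h))
b = -6 (b = 4 - 10 = -6)
-9*(b + L(-3*0)) = -9*(-6 - 3*(-3*0)*√(5 - 3*0)) = -9*(-6 - 3*0*√(5 + 0)) = -9*(-6 - 3*0*√5) = -9*(-6 + 0) = -9*(-6) = 54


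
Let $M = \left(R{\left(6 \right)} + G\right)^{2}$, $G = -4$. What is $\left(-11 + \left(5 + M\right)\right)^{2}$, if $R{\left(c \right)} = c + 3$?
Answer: $361$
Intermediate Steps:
$R{\left(c \right)} = 3 + c$
$M = 25$ ($M = \left(\left(3 + 6\right) - 4\right)^{2} = \left(9 - 4\right)^{2} = 5^{2} = 25$)
$\left(-11 + \left(5 + M\right)\right)^{2} = \left(-11 + \left(5 + 25\right)\right)^{2} = \left(-11 + 30\right)^{2} = 19^{2} = 361$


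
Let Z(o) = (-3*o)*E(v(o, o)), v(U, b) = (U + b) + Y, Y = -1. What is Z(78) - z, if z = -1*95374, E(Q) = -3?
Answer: 96076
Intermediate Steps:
v(U, b) = -1 + U + b (v(U, b) = (U + b) - 1 = -1 + U + b)
Z(o) = 9*o (Z(o) = -3*o*(-3) = 9*o)
z = -95374
Z(78) - z = 9*78 - 1*(-95374) = 702 + 95374 = 96076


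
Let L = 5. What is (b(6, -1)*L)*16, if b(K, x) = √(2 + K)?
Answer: 160*√2 ≈ 226.27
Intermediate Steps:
(b(6, -1)*L)*16 = (√(2 + 6)*5)*16 = (√8*5)*16 = ((2*√2)*5)*16 = (10*√2)*16 = 160*√2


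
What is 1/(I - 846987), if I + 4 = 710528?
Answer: -1/136463 ≈ -7.3280e-6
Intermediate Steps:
I = 710524 (I = -4 + 710528 = 710524)
1/(I - 846987) = 1/(710524 - 846987) = 1/(-136463) = -1/136463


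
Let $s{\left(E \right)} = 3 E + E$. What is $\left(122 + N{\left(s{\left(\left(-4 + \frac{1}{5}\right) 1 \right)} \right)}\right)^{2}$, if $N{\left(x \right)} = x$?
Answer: $\frac{285156}{25} \approx 11406.0$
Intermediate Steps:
$s{\left(E \right)} = 4 E$
$\left(122 + N{\left(s{\left(\left(-4 + \frac{1}{5}\right) 1 \right)} \right)}\right)^{2} = \left(122 + 4 \left(-4 + \frac{1}{5}\right) 1\right)^{2} = \left(122 + 4 \left(\left(- \frac{19}{5}\right) 1\right)\right)^{2} = \left(122 + 4 \left(- \frac{19}{5}\right)\right)^{2} = \left(122 - \frac{76}{5}\right)^{2} = \left(\frac{534}{5}\right)^{2} = \frac{285156}{25}$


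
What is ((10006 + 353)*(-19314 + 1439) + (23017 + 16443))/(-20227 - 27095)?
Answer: 185127665/47322 ≈ 3912.1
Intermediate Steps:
((10006 + 353)*(-19314 + 1439) + (23017 + 16443))/(-20227 - 27095) = (10359*(-17875) + 39460)/(-47322) = (-185167125 + 39460)*(-1/47322) = -185127665*(-1/47322) = 185127665/47322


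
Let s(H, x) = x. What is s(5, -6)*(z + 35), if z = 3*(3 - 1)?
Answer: -246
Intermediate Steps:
z = 6 (z = 3*2 = 6)
s(5, -6)*(z + 35) = -6*(6 + 35) = -6*41 = -246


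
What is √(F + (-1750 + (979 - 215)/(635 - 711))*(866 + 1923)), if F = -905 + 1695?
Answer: I*√1771786841/19 ≈ 2215.4*I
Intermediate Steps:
F = 790
√(F + (-1750 + (979 - 215)/(635 - 711))*(866 + 1923)) = √(790 + (-1750 + (979 - 215)/(635 - 711))*(866 + 1923)) = √(790 + (-1750 + 764/(-76))*2789) = √(790 + (-1750 + 764*(-1/76))*2789) = √(790 + (-1750 - 191/19)*2789) = √(790 - 33441/19*2789) = √(790 - 93266949/19) = √(-93251939/19) = I*√1771786841/19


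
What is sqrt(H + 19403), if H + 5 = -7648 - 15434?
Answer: 2*I*sqrt(921) ≈ 60.696*I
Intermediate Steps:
H = -23087 (H = -5 + (-7648 - 15434) = -5 - 23082 = -23087)
sqrt(H + 19403) = sqrt(-23087 + 19403) = sqrt(-3684) = 2*I*sqrt(921)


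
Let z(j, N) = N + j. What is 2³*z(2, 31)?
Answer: 264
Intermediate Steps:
2³*z(2, 31) = 2³*(31 + 2) = 8*33 = 264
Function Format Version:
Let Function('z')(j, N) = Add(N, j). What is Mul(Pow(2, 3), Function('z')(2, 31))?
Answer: 264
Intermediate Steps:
Mul(Pow(2, 3), Function('z')(2, 31)) = Mul(Pow(2, 3), Add(31, 2)) = Mul(8, 33) = 264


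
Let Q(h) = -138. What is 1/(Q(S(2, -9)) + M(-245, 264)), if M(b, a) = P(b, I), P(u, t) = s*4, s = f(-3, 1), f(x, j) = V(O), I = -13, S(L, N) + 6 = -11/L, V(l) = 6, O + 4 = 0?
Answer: -1/114 ≈ -0.0087719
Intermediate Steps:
O = -4 (O = -4 + 0 = -4)
S(L, N) = -6 - 11/L
f(x, j) = 6
s = 6
P(u, t) = 24 (P(u, t) = 6*4 = 24)
M(b, a) = 24
1/(Q(S(2, -9)) + M(-245, 264)) = 1/(-138 + 24) = 1/(-114) = -1/114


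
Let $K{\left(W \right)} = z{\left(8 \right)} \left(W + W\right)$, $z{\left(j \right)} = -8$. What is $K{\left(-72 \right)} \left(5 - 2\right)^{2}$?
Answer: $10368$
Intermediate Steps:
$K{\left(W \right)} = - 16 W$ ($K{\left(W \right)} = - 8 \left(W + W\right) = - 8 \cdot 2 W = - 16 W$)
$K{\left(-72 \right)} \left(5 - 2\right)^{2} = \left(-16\right) \left(-72\right) \left(5 - 2\right)^{2} = 1152 \cdot 3^{2} = 1152 \cdot 9 = 10368$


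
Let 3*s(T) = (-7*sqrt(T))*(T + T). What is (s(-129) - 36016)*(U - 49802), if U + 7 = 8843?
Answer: 1475431456 - 24661532*I*sqrt(129) ≈ 1.4754e+9 - 2.801e+8*I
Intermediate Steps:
U = 8836 (U = -7 + 8843 = 8836)
s(T) = -14*T**(3/2)/3 (s(T) = ((-7*sqrt(T))*(T + T))/3 = ((-7*sqrt(T))*(2*T))/3 = (-14*T**(3/2))/3 = -14*T**(3/2)/3)
(s(-129) - 36016)*(U - 49802) = (-(-602)*I*sqrt(129) - 36016)*(8836 - 49802) = (-(-602)*I*sqrt(129) - 36016)*(-40966) = (602*I*sqrt(129) - 36016)*(-40966) = (-36016 + 602*I*sqrt(129))*(-40966) = 1475431456 - 24661532*I*sqrt(129)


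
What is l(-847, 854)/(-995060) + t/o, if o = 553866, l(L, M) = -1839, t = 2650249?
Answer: 1319087664757/275564950980 ≈ 4.7868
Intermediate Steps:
l(-847, 854)/(-995060) + t/o = -1839/(-995060) + 2650249/553866 = -1839*(-1/995060) + 2650249*(1/553866) = 1839/995060 + 2650249/553866 = 1319087664757/275564950980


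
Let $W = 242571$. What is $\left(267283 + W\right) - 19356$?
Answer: $490498$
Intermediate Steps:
$\left(267283 + W\right) - 19356 = \left(267283 + 242571\right) - 19356 = 509854 - 19356 = 490498$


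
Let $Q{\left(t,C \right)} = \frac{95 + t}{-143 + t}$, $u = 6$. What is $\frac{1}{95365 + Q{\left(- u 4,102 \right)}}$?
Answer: $\frac{167}{15925884} \approx 1.0486 \cdot 10^{-5}$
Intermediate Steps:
$Q{\left(t,C \right)} = \frac{95 + t}{-143 + t}$
$\frac{1}{95365 + Q{\left(- u 4,102 \right)}} = \frac{1}{95365 + \frac{95 + \left(-1\right) 6 \cdot 4}{-143 + \left(-1\right) 6 \cdot 4}} = \frac{1}{95365 + \frac{95 - 24}{-143 - 24}} = \frac{1}{95365 + \frac{1}{-167} \cdot 71} = \frac{1}{95365 - \frac{71}{167}} = \frac{1}{\frac{15925884}{167}} = \frac{167}{15925884}$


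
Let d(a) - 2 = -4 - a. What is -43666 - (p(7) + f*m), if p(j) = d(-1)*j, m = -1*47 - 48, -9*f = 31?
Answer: -395876/9 ≈ -43986.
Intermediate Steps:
d(a) = -2 - a (d(a) = 2 + (-4 - a) = -2 - a)
f = -31/9 (f = -⅑*31 = -31/9 ≈ -3.4444)
m = -95 (m = -47 - 48 = -95)
p(j) = -j (p(j) = (-2 - 1*(-1))*j = (-2 + 1)*j = -j)
-43666 - (p(7) + f*m) = -43666 - (-1*7 - 31/9*(-95)) = -43666 - (-7 + 2945/9) = -43666 - 1*2882/9 = -43666 - 2882/9 = -395876/9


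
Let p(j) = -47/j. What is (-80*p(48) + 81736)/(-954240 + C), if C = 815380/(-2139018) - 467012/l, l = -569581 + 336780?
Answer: -20370358906157029/237588908833018742 ≈ -0.085738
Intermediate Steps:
l = -232801
C = 404562897418/248982764709 (C = 815380/(-2139018) - 467012/(-232801) = 815380*(-1/2139018) - 467012*(-1/232801) = -407690/1069509 + 467012/232801 = 404562897418/248982764709 ≈ 1.6249)
(-80*p(48) + 81736)/(-954240 + C) = (-(-3760)/48 + 81736)/(-954240 + 404562897418/248982764709) = (-(-3760)/48 + 81736)/(-237588908833018742/248982764709) = (-80*(-47/48) + 81736)*(-248982764709/237588908833018742) = (235/3 + 81736)*(-248982764709/237588908833018742) = (245443/3)*(-248982764709/237588908833018742) = -20370358906157029/237588908833018742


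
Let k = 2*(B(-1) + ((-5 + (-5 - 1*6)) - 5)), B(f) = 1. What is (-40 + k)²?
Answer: 6400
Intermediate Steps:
k = -40 (k = 2*(1 + ((-5 + (-5 - 1*6)) - 5)) = 2*(1 + ((-5 + (-5 - 6)) - 5)) = 2*(1 + ((-5 - 11) - 5)) = 2*(1 + (-16 - 5)) = 2*(1 - 21) = 2*(-20) = -40)
(-40 + k)² = (-40 - 40)² = (-80)² = 6400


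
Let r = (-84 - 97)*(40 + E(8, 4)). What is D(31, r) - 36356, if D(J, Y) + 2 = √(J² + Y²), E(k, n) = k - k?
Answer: -36358 + 13*√310169 ≈ -29118.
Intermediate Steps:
E(k, n) = 0
r = -7240 (r = (-84 - 97)*(40 + 0) = -181*40 = -7240)
D(J, Y) = -2 + √(J² + Y²)
D(31, r) - 36356 = (-2 + √(31² + (-7240)²)) - 36356 = (-2 + √(961 + 52417600)) - 36356 = (-2 + √52418561) - 36356 = (-2 + 13*√310169) - 36356 = -36358 + 13*√310169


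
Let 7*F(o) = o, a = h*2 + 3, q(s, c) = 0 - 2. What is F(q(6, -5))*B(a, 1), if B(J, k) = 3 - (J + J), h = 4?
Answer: 38/7 ≈ 5.4286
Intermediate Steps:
q(s, c) = -2
a = 11 (a = 4*2 + 3 = 8 + 3 = 11)
F(o) = o/7
B(J, k) = 3 - 2*J
F(q(6, -5))*B(a, 1) = ((1/7)*(-2))*(3 - 2*11) = -2*(3 - 22)/7 = -2/7*(-19) = 38/7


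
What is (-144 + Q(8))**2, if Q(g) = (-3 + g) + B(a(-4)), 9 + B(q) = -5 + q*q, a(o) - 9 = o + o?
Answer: 23104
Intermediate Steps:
a(o) = 9 + 2*o (a(o) = 9 + (o + o) = 9 + 2*o)
B(q) = -14 + q**2 (B(q) = -9 + (-5 + q*q) = -9 + (-5 + q**2) = -14 + q**2)
Q(g) = -16 + g (Q(g) = (-3 + g) + (-14 + (9 + 2*(-4))**2) = (-3 + g) + (-14 + (9 - 8)**2) = (-3 + g) + (-14 + 1**2) = (-3 + g) + (-14 + 1) = (-3 + g) - 13 = -16 + g)
(-144 + Q(8))**2 = (-144 + (-16 + 8))**2 = (-144 - 8)**2 = (-152)**2 = 23104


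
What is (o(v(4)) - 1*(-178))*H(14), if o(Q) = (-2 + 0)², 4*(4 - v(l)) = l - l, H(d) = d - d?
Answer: 0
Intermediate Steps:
H(d) = 0
v(l) = 4 (v(l) = 4 - (l - l)/4 = 4 - ¼*0 = 4 + 0 = 4)
o(Q) = 4 (o(Q) = (-2)² = 4)
(o(v(4)) - 1*(-178))*H(14) = (4 - 1*(-178))*0 = (4 + 178)*0 = 182*0 = 0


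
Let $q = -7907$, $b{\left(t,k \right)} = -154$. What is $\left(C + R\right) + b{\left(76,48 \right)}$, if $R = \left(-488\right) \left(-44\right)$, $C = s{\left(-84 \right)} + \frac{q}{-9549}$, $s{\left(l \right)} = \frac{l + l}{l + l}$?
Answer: $\frac{203583038}{9549} \approx 21320.0$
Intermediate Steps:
$s{\left(l \right)} = 1$ ($s{\left(l \right)} = \frac{2 l}{2 l} = 2 l \frac{1}{2 l} = 1$)
$C = \frac{17456}{9549}$ ($C = 1 - \frac{7907}{-9549} = 1 - - \frac{7907}{9549} = 1 + \frac{7907}{9549} = \frac{17456}{9549} \approx 1.828$)
$R = 21472$
$\left(C + R\right) + b{\left(76,48 \right)} = \left(\frac{17456}{9549} + 21472\right) - 154 = \frac{205053584}{9549} - 154 = \frac{203583038}{9549}$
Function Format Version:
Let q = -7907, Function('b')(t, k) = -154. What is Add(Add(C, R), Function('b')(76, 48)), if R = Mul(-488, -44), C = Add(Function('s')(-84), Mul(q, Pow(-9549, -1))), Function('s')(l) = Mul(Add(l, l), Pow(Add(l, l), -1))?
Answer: Rational(203583038, 9549) ≈ 21320.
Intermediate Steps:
Function('s')(l) = 1 (Function('s')(l) = Mul(Mul(2, l), Pow(Mul(2, l), -1)) = Mul(Mul(2, l), Mul(Rational(1, 2), Pow(l, -1))) = 1)
C = Rational(17456, 9549) (C = Add(1, Mul(-7907, Pow(-9549, -1))) = Add(1, Mul(-7907, Rational(-1, 9549))) = Add(1, Rational(7907, 9549)) = Rational(17456, 9549) ≈ 1.8280)
R = 21472
Add(Add(C, R), Function('b')(76, 48)) = Add(Add(Rational(17456, 9549), 21472), -154) = Add(Rational(205053584, 9549), -154) = Rational(203583038, 9549)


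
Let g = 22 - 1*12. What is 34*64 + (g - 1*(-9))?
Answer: 2195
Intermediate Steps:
g = 10 (g = 22 - 12 = 10)
34*64 + (g - 1*(-9)) = 34*64 + (10 - 1*(-9)) = 2176 + (10 + 9) = 2176 + 19 = 2195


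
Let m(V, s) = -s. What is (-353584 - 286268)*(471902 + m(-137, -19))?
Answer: -301959595692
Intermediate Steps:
(-353584 - 286268)*(471902 + m(-137, -19)) = (-353584 - 286268)*(471902 - 1*(-19)) = -639852*(471902 + 19) = -639852*471921 = -301959595692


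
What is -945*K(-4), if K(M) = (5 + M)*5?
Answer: -4725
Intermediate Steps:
K(M) = 25 + 5*M
-945*K(-4) = -945*(25 + 5*(-4)) = -945*(25 - 20) = -945*5 = -4725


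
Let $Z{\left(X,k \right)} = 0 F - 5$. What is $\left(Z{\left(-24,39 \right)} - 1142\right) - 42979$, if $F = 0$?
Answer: $-44126$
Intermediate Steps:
$Z{\left(X,k \right)} = -5$ ($Z{\left(X,k \right)} = 0 \cdot 0 - 5 = 0 - 5 = -5$)
$\left(Z{\left(-24,39 \right)} - 1142\right) - 42979 = \left(-5 - 1142\right) - 42979 = -1147 - 42979 = -44126$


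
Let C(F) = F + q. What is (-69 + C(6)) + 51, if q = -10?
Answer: -22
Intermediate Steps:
C(F) = -10 + F (C(F) = F - 10 = -10 + F)
(-69 + C(6)) + 51 = (-69 + (-10 + 6)) + 51 = (-69 - 4) + 51 = -73 + 51 = -22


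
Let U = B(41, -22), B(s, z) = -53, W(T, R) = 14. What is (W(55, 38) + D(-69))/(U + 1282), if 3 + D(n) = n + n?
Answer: -127/1229 ≈ -0.10334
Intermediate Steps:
D(n) = -3 + 2*n (D(n) = -3 + (n + n) = -3 + 2*n)
U = -53
(W(55, 38) + D(-69))/(U + 1282) = (14 + (-3 + 2*(-69)))/(-53 + 1282) = (14 + (-3 - 138))/1229 = (14 - 141)*(1/1229) = -127*1/1229 = -127/1229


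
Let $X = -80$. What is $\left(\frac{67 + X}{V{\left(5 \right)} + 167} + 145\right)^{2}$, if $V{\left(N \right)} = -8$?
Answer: $\frac{530933764}{25281} \approx 21001.0$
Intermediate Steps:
$\left(\frac{67 + X}{V{\left(5 \right)} + 167} + 145\right)^{2} = \left(\frac{67 - 80}{-8 + 167} + 145\right)^{2} = \left(- \frac{13}{159} + 145\right)^{2} = \left(\frac{23042}{159}\right)^{2} = \frac{530933764}{25281}$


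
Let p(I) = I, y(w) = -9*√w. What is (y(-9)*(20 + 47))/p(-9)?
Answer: 201*I ≈ 201.0*I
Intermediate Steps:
(y(-9)*(20 + 47))/p(-9) = ((-27*I)*(20 + 47))/(-9) = (-27*I*67)*(-⅑) = -1809*I*(-⅑) = 201*I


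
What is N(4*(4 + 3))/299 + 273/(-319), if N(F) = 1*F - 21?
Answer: -79394/95381 ≈ -0.83239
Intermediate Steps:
N(F) = -21 + F (N(F) = F - 21 = -21 + F)
N(4*(4 + 3))/299 + 273/(-319) = (-21 + 4*(4 + 3))/299 + 273/(-319) = (-21 + 4*7)*(1/299) + 273*(-1/319) = (-21 + 28)*(1/299) - 273/319 = 7*(1/299) - 273/319 = 7/299 - 273/319 = -79394/95381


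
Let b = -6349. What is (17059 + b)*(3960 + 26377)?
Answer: 324909270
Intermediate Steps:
(17059 + b)*(3960 + 26377) = (17059 - 6349)*(3960 + 26377) = 10710*30337 = 324909270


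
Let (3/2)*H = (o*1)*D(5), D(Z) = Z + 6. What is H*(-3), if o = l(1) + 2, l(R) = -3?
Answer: 22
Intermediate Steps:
o = -1 (o = -3 + 2 = -1)
D(Z) = 6 + Z
H = -22/3 (H = 2*((-1*1)*(6 + 5))/3 = 2*(-1*11)/3 = (⅔)*(-11) = -22/3 ≈ -7.3333)
H*(-3) = -22/3*(-3) = 22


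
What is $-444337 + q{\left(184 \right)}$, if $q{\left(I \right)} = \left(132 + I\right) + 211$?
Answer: $-443810$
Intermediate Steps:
$q{\left(I \right)} = 343 + I$
$-444337 + q{\left(184 \right)} = -444337 + \left(343 + 184\right) = -444337 + 527 = -443810$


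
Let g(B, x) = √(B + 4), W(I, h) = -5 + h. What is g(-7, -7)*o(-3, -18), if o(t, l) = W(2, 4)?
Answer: -I*√3 ≈ -1.732*I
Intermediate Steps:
o(t, l) = -1 (o(t, l) = -5 + 4 = -1)
g(B, x) = √(4 + B)
g(-7, -7)*o(-3, -18) = √(4 - 7)*(-1) = √(-3)*(-1) = (I*√3)*(-1) = -I*√3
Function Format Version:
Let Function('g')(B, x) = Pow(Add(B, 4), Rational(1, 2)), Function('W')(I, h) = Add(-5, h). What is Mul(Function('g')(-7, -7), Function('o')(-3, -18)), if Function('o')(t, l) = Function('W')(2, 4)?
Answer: Mul(-1, I, Pow(3, Rational(1, 2))) ≈ Mul(-1.7320, I)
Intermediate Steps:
Function('o')(t, l) = -1 (Function('o')(t, l) = Add(-5, 4) = -1)
Function('g')(B, x) = Pow(Add(4, B), Rational(1, 2))
Mul(Function('g')(-7, -7), Function('o')(-3, -18)) = Mul(Pow(Add(4, -7), Rational(1, 2)), -1) = Mul(Pow(-3, Rational(1, 2)), -1) = Mul(Mul(I, Pow(3, Rational(1, 2))), -1) = Mul(-1, I, Pow(3, Rational(1, 2)))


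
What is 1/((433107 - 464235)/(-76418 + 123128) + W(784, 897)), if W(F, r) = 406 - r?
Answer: -7785/3827623 ≈ -0.0020339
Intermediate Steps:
1/((433107 - 464235)/(-76418 + 123128) + W(784, 897)) = 1/((433107 - 464235)/(-76418 + 123128) + (406 - 1*897)) = 1/(-31128/46710 + (406 - 897)) = 1/(-31128*1/46710 - 491) = 1/(-5188/7785 - 491) = 1/(-3827623/7785) = -7785/3827623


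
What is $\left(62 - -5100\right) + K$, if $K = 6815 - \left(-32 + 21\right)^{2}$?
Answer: $11856$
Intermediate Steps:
$K = 6694$ ($K = 6815 - \left(-11\right)^{2} = 6815 - 121 = 6694$)
$\left(62 - -5100\right) + K = \left(62 - -5100\right) + 6694 = \left(62 + 5100\right) + 6694 = 5162 + 6694 = 11856$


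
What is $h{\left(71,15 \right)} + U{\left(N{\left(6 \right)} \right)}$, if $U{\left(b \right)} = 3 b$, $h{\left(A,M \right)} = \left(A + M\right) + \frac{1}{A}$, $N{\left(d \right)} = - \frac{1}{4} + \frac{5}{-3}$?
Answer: $\frac{22795}{284} \approx 80.264$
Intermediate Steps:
$N{\left(d \right)} = - \frac{23}{12}$ ($N{\left(d \right)} = \left(-1\right) \frac{1}{4} + 5 \left(- \frac{1}{3}\right) = - \frac{1}{4} - \frac{5}{3} = - \frac{23}{12}$)
$h{\left(A,M \right)} = A + M + \frac{1}{A}$
$h{\left(71,15 \right)} + U{\left(N{\left(6 \right)} \right)} = \left(71 + 15 + \frac{1}{71}\right) + 3 \left(- \frac{23}{12}\right) = \left(71 + 15 + \frac{1}{71}\right) - \frac{23}{4} = \frac{6107}{71} - \frac{23}{4} = \frac{22795}{284}$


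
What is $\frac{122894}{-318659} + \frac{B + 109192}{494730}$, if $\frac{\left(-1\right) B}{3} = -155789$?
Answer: $\frac{122926365761}{157650167070} \approx 0.77974$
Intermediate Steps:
$B = 467367$ ($B = \left(-3\right) \left(-155789\right) = 467367$)
$\frac{122894}{-318659} + \frac{B + 109192}{494730} = \frac{122894}{-318659} + \frac{467367 + 109192}{494730} = 122894 \left(- \frac{1}{318659}\right) + 576559 \cdot \frac{1}{494730} = - \frac{122894}{318659} + \frac{576559}{494730} = \frac{122926365761}{157650167070}$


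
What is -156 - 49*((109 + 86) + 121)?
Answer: -15640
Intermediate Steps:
-156 - 49*((109 + 86) + 121) = -156 - 49*(195 + 121) = -156 - 49*316 = -156 - 15484 = -15640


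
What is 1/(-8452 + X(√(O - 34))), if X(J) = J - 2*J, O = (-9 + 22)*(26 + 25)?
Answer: -8452/71435675 + √629/71435675 ≈ -0.00011797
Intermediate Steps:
O = 663 (O = 13*51 = 663)
X(J) = -J
1/(-8452 + X(√(O - 34))) = 1/(-8452 - √(663 - 34)) = 1/(-8452 - √629)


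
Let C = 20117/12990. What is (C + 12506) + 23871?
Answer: 472557347/12990 ≈ 36379.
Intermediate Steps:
C = 20117/12990 (C = 20117*(1/12990) = 20117/12990 ≈ 1.5487)
(C + 12506) + 23871 = (20117/12990 + 12506) + 23871 = 162473057/12990 + 23871 = 472557347/12990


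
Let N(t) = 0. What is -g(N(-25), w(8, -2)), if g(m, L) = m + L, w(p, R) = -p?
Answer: 8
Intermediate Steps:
g(m, L) = L + m
-g(N(-25), w(8, -2)) = -(-1*8 + 0) = -(-8 + 0) = -1*(-8) = 8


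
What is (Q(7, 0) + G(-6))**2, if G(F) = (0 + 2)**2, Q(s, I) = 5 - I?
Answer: 81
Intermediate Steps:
G(F) = 4 (G(F) = 2**2 = 4)
(Q(7, 0) + G(-6))**2 = ((5 - 1*0) + 4)**2 = ((5 + 0) + 4)**2 = (5 + 4)**2 = 9**2 = 81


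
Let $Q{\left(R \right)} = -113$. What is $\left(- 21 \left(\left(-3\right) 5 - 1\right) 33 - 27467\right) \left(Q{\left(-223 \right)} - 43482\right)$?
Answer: $714042505$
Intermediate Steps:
$\left(- 21 \left(\left(-3\right) 5 - 1\right) 33 - 27467\right) \left(Q{\left(-223 \right)} - 43482\right) = \left(- 21 \left(\left(-3\right) 5 - 1\right) 33 - 27467\right) \left(-113 - 43482\right) = \left(- 21 \left(-15 - 1\right) 33 - 27467\right) \left(-43595\right) = \left(\left(-21\right) \left(-16\right) 33 - 27467\right) \left(-43595\right) = \left(336 \cdot 33 - 27467\right) \left(-43595\right) = \left(11088 - 27467\right) \left(-43595\right) = \left(-16379\right) \left(-43595\right) = 714042505$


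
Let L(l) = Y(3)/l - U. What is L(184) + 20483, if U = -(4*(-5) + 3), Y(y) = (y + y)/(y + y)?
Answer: 3765745/184 ≈ 20466.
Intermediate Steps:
Y(y) = 1 (Y(y) = (2*y)/((2*y)) = (2*y)*(1/(2*y)) = 1)
U = 17 (U = -(-20 + 3) = -1*(-17) = 17)
L(l) = -17 + 1/l (L(l) = 1/l - 1*17 = 1/l - 17 = -17 + 1/l)
L(184) + 20483 = (-17 + 1/184) + 20483 = -3127/184 + 20483 = 3765745/184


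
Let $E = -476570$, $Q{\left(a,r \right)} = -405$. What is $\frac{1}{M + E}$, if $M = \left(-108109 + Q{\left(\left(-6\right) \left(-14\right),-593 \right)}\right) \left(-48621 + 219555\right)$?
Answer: $- \frac{1}{18549208646} \approx -5.3911 \cdot 10^{-11}$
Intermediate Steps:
$M = -18548732076$ ($M = \left(-108109 - 405\right) \left(-48621 + 219555\right) = \left(-108514\right) 170934 = -18548732076$)
$\frac{1}{M + E} = \frac{1}{-18548732076 - 476570} = \frac{1}{-18549208646} = - \frac{1}{18549208646}$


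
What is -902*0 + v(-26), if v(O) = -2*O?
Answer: 52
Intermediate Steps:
-902*0 + v(-26) = -902*0 - 2*(-26) = 0 + 52 = 52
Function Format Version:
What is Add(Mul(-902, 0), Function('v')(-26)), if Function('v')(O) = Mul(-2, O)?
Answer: 52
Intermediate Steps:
Add(Mul(-902, 0), Function('v')(-26)) = Add(Mul(-902, 0), Mul(-2, -26)) = Add(0, 52) = 52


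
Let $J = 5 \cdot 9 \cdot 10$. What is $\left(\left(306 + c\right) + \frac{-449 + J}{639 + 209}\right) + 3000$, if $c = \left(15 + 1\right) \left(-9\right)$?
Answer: $\frac{2681377}{848} \approx 3162.0$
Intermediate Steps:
$J = 450$ ($J = 45 \cdot 10 = 450$)
$c = -144$ ($c = 16 \left(-9\right) = -144$)
$\left(\left(306 + c\right) + \frac{-449 + J}{639 + 209}\right) + 3000 = \left(\left(306 - 144\right) + \frac{-449 + 450}{639 + 209}\right) + 3000 = \left(162 + 1 \cdot \frac{1}{848}\right) + 3000 = \left(162 + \frac{1}{848}\right) + 3000 = \frac{137377}{848} + 3000 = \frac{2681377}{848}$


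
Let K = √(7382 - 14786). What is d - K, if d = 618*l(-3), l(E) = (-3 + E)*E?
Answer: 11124 - 2*I*√1851 ≈ 11124.0 - 86.047*I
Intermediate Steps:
K = 2*I*√1851 (K = √(-7404) = 2*I*√1851 ≈ 86.047*I)
l(E) = E*(-3 + E)
d = 11124 (d = 618*(-3*(-3 - 3)) = 618*(-3*(-6)) = 618*18 = 11124)
d - K = 11124 - 2*I*√1851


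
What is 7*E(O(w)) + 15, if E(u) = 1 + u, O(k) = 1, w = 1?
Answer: 29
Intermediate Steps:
7*E(O(w)) + 15 = 7*(1 + 1) + 15 = 7*2 + 15 = 14 + 15 = 29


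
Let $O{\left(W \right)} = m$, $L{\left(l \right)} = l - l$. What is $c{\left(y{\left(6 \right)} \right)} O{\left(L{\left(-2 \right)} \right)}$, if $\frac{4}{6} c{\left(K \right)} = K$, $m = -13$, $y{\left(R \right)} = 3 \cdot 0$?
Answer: $0$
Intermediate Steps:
$y{\left(R \right)} = 0$
$L{\left(l \right)} = 0$
$c{\left(K \right)} = \frac{3 K}{2}$
$O{\left(W \right)} = -13$
$c{\left(y{\left(6 \right)} \right)} O{\left(L{\left(-2 \right)} \right)} = \frac{3}{2} \cdot 0 \left(-13\right) = 0 \left(-13\right) = 0$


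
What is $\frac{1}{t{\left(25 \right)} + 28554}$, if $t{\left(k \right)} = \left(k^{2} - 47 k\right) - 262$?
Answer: $\frac{1}{27742} \approx 3.6046 \cdot 10^{-5}$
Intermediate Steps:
$t{\left(k \right)} = -262 + k^{2} - 47 k$
$\frac{1}{t{\left(25 \right)} + 28554} = \frac{1}{\left(-262 + 25^{2} - 1175\right) + 28554} = \frac{1}{\left(-262 + 625 - 1175\right) + 28554} = \frac{1}{-812 + 28554} = \frac{1}{27742}$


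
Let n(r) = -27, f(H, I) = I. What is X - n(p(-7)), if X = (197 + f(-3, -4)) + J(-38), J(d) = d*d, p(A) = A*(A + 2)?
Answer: 1664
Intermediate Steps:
p(A) = A*(2 + A)
J(d) = d²
X = 1637 (X = (197 - 4) + (-38)² = 193 + 1444 = 1637)
X - n(p(-7)) = 1637 - 1*(-27) = 1637 + 27 = 1664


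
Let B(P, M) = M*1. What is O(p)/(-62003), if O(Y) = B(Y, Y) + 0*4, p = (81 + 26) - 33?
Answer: -74/62003 ≈ -0.0011935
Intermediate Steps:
B(P, M) = M
p = 74 (p = 107 - 33 = 74)
O(Y) = Y (O(Y) = Y + 0*4 = Y + 0 = Y)
O(p)/(-62003) = 74/(-62003) = 74*(-1/62003) = -74/62003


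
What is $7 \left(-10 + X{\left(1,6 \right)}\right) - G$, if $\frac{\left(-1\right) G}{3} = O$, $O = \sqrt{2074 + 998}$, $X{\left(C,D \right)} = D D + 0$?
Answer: $182 + 96 \sqrt{3} \approx 348.28$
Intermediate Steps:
$X{\left(C,D \right)} = D^{2}$ ($X{\left(C,D \right)} = D^{2} + 0 = D^{2}$)
$O = 32 \sqrt{3}$ ($O = \sqrt{3072} = 32 \sqrt{3} \approx 55.426$)
$G = - 96 \sqrt{3}$ ($G = - 3 \cdot 32 \sqrt{3} = - 96 \sqrt{3} \approx -166.28$)
$7 \left(-10 + X{\left(1,6 \right)}\right) - G = 7 \left(-10 + 6^{2}\right) - - 96 \sqrt{3} = 7 \left(-10 + 36\right) + 96 \sqrt{3} = 7 \cdot 26 + 96 \sqrt{3} = 182 + 96 \sqrt{3}$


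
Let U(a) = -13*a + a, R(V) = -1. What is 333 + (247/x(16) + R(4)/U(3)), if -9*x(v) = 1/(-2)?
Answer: 172045/36 ≈ 4779.0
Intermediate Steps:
x(v) = 1/18 (x(v) = -1/(9*(-2)) = -(-1)/(9*2) = -1/9*(-1/2) = 1/18)
U(a) = -12*a
333 + (247/x(16) + R(4)/U(3)) = 333 + (247/(1/18) - 1/((-12*3))) = 333 + (247*18 - 1/(-36)) = 333 + (4446 - 1*(-1/36)) = 333 + (4446 + 1/36) = 333 + 160057/36 = 172045/36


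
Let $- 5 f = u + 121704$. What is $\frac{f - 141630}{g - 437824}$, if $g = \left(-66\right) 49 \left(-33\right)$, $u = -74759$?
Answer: $\frac{151019}{331102} \approx 0.45611$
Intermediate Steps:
$f = -9389$ ($f = - \frac{-74759 + 121704}{5} = \left(- \frac{1}{5}\right) 46945 = -9389$)
$g = 106722$ ($g = \left(-3234\right) \left(-33\right) = 106722$)
$\frac{f - 141630}{g - 437824} = \frac{-9389 - 141630}{106722 - 437824} = - \frac{151019}{-331102} = \left(-151019\right) \left(- \frac{1}{331102}\right) = \frac{151019}{331102}$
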